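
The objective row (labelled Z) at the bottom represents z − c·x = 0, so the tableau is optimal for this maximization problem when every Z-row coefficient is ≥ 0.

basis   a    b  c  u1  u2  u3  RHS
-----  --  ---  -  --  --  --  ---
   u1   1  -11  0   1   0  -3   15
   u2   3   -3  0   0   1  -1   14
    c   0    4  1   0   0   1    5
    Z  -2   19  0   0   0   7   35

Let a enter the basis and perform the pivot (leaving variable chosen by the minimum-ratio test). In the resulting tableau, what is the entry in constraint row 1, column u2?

-1/3

Ratio test on column a — row 1: 15/1 = 15; row 2: 14/3 = 14/3; row 3: entry 0 ≤ 0. Minimum is 14/3 at row 2 (u2 leaves); pivot element 3.
Divide row 2 by 3; eliminate column a from the other rows.
Row 1 update in column u2: 0 − 1·(1/3) = -1/3.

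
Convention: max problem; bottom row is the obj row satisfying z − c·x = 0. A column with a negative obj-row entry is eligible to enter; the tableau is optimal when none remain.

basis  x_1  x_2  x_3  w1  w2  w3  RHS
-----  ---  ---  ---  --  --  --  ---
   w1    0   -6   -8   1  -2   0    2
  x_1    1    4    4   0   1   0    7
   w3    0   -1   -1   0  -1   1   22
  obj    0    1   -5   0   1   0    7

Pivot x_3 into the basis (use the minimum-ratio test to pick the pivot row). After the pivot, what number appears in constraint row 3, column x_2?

0

Ratio test on column x_3 — row 1: entry -8 ≤ 0; row 2: 7/4 = 7/4; row 3: entry -1 ≤ 0. Minimum is 7/4 at row 2 (x_1 leaves); pivot element 4.
Divide row 2 by 4; eliminate column x_3 from the other rows.
Row 3 update in column x_2: -1 − (-1)·1 = 0.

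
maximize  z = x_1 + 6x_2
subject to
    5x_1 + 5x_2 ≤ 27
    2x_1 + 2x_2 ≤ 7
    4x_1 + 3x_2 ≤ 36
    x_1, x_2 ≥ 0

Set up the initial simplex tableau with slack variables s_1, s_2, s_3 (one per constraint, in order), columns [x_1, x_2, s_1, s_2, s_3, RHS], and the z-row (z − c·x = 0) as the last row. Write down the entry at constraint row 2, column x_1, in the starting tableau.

2

Constraint 2 has coefficient 2 on x_1.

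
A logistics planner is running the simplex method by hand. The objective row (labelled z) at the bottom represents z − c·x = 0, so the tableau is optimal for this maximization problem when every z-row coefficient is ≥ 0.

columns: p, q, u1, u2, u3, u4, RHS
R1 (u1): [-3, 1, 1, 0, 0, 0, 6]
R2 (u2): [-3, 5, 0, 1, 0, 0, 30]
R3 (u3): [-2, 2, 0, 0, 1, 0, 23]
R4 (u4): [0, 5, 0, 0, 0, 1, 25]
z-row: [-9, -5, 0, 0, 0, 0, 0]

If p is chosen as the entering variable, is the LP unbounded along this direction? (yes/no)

Every constraint-row entry in column p is ≤ 0, so increasing p is unbounded.

yes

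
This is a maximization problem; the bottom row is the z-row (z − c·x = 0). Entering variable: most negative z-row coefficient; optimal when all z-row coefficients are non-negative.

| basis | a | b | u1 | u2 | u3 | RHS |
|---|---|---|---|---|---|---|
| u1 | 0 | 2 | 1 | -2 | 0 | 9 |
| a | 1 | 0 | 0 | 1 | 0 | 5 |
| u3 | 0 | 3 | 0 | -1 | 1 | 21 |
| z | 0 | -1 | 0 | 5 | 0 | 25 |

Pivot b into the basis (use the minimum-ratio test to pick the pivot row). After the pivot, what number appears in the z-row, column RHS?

59/2

Ratio test on column b — row 1: 9/2 = 9/2; row 2: entry 0 ≤ 0; row 3: 21/3 = 7. Minimum is 9/2 at row 1 (u1 leaves); pivot element 2.
Divide row 1 by 2; eliminate column b from the other rows.
z-row update in column RHS: 25 − (-1)·(9/2) = 59/2.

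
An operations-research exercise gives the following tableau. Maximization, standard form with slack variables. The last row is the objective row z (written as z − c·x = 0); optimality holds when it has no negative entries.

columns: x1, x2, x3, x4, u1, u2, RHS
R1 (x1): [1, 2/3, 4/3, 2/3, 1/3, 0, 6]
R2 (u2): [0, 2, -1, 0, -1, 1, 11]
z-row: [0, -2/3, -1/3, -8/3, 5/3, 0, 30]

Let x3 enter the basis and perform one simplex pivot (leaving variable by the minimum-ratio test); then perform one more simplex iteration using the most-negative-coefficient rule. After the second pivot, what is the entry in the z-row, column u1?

3

Ratio test on column x3 — row 1: 6/(4/3) = 9/2; row 2: entry -1 ≤ 0. Minimum is 9/2 at row 1 (x1 leaves); pivot element 4/3.
Divide row 1 by 4/3; eliminate column x3 from the other rows.
Second iteration: most negative z-row entry is -5/2 in column x4, so x4 enters.
Ratio test on column x4 — row 1: (9/2)/(1/2) = 9; row 2: (31/2)/(1/2) = 31. Minimum is 9 at row 1 (x3 leaves); pivot element 1/2.
Divide row 1 by 1/2; eliminate column x4 from the other rows.
After both pivots, the entry at the z-row, column u1 is 3.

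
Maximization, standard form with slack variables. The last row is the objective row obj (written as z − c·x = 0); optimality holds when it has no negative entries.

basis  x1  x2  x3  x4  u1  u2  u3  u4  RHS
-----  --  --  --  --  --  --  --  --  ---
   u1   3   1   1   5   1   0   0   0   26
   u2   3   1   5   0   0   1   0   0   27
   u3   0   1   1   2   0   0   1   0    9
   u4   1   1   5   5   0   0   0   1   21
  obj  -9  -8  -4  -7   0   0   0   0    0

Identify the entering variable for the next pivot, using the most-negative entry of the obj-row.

x1

Negative obj-row entries: x1: -9, x2: -8, x3: -4, x4: -7.
The most negative is -9 in column x1, so x1 enters.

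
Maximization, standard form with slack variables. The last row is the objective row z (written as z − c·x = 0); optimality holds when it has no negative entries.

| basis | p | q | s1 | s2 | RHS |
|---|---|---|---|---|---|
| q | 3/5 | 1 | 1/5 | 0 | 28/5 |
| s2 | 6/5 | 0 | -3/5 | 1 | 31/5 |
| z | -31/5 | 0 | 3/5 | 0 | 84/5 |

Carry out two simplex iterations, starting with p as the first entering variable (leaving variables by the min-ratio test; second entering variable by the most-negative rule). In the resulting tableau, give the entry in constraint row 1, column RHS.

5

Ratio test on column p — row 1: (28/5)/(3/5) = 28/3; row 2: (31/5)/(6/5) = 31/6. Minimum is 31/6 at row 2 (s2 leaves); pivot element 6/5.
Divide row 2 by 6/5; eliminate column p from the other rows.
Second iteration: most negative z-row entry is -5/2 in column s1, so s1 enters.
Ratio test on column s1 — row 1: (5/2)/(1/2) = 5; row 2: entry -1/2 ≤ 0. Minimum is 5 at row 1 (q leaves); pivot element 1/2.
Divide row 1 by 1/2; eliminate column s1 from the other rows.
After both pivots, the entry at constraint row 1, column RHS is 5.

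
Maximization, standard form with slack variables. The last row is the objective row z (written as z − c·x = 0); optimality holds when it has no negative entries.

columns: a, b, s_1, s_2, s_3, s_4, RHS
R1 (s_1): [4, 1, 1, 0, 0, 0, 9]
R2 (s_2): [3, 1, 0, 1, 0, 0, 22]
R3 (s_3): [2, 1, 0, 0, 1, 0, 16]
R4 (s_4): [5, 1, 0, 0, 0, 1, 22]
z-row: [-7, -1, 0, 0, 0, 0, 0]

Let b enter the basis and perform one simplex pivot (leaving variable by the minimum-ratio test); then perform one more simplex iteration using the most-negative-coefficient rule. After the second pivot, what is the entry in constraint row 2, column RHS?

61/4

Ratio test on column b — row 1: 9/1 = 9; row 2: 22/1 = 22; row 3: 16/1 = 16; row 4: 22/1 = 22. Minimum is 9 at row 1 (s_1 leaves); pivot element 1.
Divide row 1 by 1; eliminate column b from the other rows.
Second iteration: most negative z-row entry is -3 in column a, so a enters.
Ratio test on column a — row 1: 9/4 = 9/4; row 2: entry -1 ≤ 0; row 3: entry -2 ≤ 0; row 4: 13/1 = 13. Minimum is 9/4 at row 1 (b leaves); pivot element 4.
Divide row 1 by 4; eliminate column a from the other rows.
After both pivots, the entry at constraint row 2, column RHS is 61/4.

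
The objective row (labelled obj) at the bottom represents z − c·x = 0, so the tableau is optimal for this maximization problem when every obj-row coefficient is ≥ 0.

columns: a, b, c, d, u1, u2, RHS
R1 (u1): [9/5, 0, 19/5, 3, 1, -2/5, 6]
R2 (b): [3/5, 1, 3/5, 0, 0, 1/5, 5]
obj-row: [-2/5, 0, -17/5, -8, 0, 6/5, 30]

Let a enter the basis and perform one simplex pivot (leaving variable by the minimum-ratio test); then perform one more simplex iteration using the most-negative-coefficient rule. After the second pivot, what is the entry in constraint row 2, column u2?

Ratio test on column a — row 1: 6/(9/5) = 10/3; row 2: 5/(3/5) = 25/3. Minimum is 10/3 at row 1 (u1 leaves); pivot element 9/5.
Divide row 1 by 9/5; eliminate column a from the other rows.
Second iteration: most negative obj-row entry is -22/3 in column d, so d enters.
Ratio test on column d — row 1: (10/3)/(5/3) = 2; row 2: entry -1 ≤ 0. Minimum is 2 at row 1 (a leaves); pivot element 5/3.
Divide row 1 by 5/3; eliminate column d from the other rows.
After both pivots, the entry at constraint row 2, column u2 is 1/5.

1/5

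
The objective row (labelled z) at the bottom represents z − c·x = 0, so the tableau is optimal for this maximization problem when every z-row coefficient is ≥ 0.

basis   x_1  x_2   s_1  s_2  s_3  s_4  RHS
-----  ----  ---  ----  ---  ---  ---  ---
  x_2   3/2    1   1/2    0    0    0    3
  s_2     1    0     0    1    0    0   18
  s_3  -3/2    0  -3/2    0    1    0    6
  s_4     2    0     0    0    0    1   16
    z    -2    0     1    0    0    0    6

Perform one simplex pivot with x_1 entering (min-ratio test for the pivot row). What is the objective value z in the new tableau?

Ratio test on column x_1 — row 1: 3/(3/2) = 2; row 2: 18/1 = 18; row 3: entry -3/2 ≤ 0; row 4: 16/2 = 8. Minimum is 2 at row 1 (x_2 leaves); pivot element 3/2.
Pivot on row 1; the z-row RHS becomes 6 − (-2)·2 = 10.

10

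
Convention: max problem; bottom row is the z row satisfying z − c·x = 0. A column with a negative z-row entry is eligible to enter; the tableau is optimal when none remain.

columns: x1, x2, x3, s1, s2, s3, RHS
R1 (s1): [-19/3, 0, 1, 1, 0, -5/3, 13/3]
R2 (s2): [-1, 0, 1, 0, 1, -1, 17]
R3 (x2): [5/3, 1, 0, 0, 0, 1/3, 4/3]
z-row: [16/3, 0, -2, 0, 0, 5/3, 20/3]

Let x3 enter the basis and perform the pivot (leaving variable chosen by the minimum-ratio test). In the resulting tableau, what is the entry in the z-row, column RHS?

Ratio test on column x3 — row 1: (13/3)/1 = 13/3; row 2: 17/1 = 17; row 3: entry 0 ≤ 0. Minimum is 13/3 at row 1 (s1 leaves); pivot element 1.
Divide row 1 by 1; eliminate column x3 from the other rows.
z-row update in column RHS: 20/3 − (-2)·(13/3) = 46/3.

46/3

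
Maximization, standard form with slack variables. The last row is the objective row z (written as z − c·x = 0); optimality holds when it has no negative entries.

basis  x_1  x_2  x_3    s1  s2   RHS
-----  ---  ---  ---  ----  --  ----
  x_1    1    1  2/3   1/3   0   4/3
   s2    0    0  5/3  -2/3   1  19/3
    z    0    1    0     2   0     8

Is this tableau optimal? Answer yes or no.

yes

Every z-row coefficient is ≥ 0, so the tableau is optimal.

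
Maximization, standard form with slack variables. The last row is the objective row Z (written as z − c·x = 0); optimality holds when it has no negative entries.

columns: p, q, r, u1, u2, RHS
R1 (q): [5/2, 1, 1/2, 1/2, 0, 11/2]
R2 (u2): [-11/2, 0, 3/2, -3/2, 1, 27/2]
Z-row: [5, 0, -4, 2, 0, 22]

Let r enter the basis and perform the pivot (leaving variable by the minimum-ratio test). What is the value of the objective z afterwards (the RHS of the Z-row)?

Ratio test on column r — row 1: (11/2)/(1/2) = 11; row 2: (27/2)/(3/2) = 9. Minimum is 9 at row 2 (u2 leaves); pivot element 3/2.
Pivot on row 2; the Z-row RHS becomes 22 − (-4)·9 = 58.

58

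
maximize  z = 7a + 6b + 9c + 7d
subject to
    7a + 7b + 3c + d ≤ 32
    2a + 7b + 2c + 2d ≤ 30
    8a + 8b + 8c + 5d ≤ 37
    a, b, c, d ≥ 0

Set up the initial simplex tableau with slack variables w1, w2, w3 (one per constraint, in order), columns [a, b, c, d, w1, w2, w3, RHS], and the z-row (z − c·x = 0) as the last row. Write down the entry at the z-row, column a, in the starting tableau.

The z-row carries the negated objective coefficients: the a entry is -7.

-7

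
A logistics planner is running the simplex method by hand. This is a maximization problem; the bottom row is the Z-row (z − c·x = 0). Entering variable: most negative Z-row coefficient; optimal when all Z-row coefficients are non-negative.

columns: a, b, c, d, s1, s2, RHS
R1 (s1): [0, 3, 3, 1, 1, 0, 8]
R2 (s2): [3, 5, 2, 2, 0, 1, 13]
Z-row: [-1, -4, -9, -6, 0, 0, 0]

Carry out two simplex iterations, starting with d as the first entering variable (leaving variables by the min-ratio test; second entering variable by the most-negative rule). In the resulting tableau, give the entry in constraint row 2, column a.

9/4

Ratio test on column d — row 1: 8/1 = 8; row 2: 13/2 = 13/2. Minimum is 13/2 at row 2 (s2 leaves); pivot element 2.
Divide row 2 by 2; eliminate column d from the other rows.
Second iteration: most negative Z-row entry is -3 in column c, so c enters.
Ratio test on column c — row 1: (3/2)/2 = 3/4; row 2: (13/2)/1 = 13/2. Minimum is 3/4 at row 1 (s1 leaves); pivot element 2.
Divide row 1 by 2; eliminate column c from the other rows.
After both pivots, the entry at constraint row 2, column a is 9/4.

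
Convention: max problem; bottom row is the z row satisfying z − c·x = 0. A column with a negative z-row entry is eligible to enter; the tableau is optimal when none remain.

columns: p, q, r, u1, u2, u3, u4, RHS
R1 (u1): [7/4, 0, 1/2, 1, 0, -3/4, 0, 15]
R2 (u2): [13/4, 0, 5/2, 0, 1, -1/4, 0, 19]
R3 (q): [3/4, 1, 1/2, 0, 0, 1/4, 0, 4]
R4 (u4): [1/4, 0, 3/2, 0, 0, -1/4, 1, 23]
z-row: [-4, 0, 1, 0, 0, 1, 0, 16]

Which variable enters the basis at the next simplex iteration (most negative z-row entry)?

p

Negative z-row entries: p: -4.
The most negative is -4 in column p, so p enters.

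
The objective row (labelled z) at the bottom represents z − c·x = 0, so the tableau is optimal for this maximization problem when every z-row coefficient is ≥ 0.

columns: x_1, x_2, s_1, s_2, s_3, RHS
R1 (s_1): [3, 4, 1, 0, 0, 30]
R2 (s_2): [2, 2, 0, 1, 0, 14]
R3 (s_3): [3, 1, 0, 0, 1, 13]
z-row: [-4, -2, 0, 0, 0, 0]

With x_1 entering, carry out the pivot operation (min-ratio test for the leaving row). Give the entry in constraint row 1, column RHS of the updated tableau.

Ratio test on column x_1 — row 1: 30/3 = 10; row 2: 14/2 = 7; row 3: 13/3 = 13/3. Minimum is 13/3 at row 3 (s_3 leaves); pivot element 3.
Divide row 3 by 3; eliminate column x_1 from the other rows.
Row 1 update in column RHS: 30 − 3·(13/3) = 17.

17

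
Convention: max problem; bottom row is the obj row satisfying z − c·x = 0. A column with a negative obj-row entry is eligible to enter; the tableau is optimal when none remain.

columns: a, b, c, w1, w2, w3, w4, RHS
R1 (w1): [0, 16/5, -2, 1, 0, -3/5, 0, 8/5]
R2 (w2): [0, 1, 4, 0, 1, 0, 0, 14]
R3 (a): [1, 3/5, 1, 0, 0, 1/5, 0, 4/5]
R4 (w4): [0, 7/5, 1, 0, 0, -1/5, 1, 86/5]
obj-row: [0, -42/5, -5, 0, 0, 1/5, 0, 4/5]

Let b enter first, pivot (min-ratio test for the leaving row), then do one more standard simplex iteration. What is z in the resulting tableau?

96/11

Ratio test on column b — row 1: (8/5)/(16/5) = 1/2; row 2: 14/1 = 14; row 3: (4/5)/(3/5) = 4/3; row 4: (86/5)/(7/5) = 86/7. Minimum is 1/2 at row 1 (w1 leaves); pivot element 16/5.
Pivot on row 1; the obj-row RHS becomes 4/5 − (-42/5)·(1/2) = 5.
Next entering variable (most negative obj-row entry -41/4): c.
Ratio test on column c — row 1: entry -5/8 ≤ 0; row 2: (27/2)/(37/8) = 108/37; row 3: (1/2)/(11/8) = 4/11; row 4: (33/2)/(15/8) = 44/5. Minimum is 4/11 at row 3 (a leaves); pivot element 11/8.
After the second pivot the obj-row RHS is 5 − (-41/4)·(4/11) = 96/11.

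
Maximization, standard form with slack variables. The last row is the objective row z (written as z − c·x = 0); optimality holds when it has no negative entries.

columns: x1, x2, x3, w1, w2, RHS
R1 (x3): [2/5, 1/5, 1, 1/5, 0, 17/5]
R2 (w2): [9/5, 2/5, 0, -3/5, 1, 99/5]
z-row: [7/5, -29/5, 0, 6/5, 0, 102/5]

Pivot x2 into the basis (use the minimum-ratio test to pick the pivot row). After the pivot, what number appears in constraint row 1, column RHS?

17

Ratio test on column x2 — row 1: (17/5)/(1/5) = 17; row 2: (99/5)/(2/5) = 99/2. Minimum is 17 at row 1 (x3 leaves); pivot element 1/5.
Divide row 1 by 1/5; eliminate column x2 from the other rows.
In the new row 1, the RHS entry is the old entry divided by the pivot: (17/5)/(1/5) = 17.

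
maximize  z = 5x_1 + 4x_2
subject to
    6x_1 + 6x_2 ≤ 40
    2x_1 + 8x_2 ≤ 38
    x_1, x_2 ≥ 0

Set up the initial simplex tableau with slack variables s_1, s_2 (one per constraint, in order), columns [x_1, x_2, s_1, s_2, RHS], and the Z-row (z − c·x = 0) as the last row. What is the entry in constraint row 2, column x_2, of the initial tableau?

Constraint 2 has coefficient 8 on x_2.

8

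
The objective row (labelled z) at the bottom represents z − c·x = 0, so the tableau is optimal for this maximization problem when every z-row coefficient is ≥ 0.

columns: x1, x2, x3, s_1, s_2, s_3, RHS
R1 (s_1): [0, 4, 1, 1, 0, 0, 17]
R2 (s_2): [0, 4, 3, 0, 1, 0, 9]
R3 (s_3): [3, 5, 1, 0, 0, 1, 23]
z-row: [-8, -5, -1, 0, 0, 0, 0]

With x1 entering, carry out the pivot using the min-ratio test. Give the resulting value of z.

Ratio test on column x1 — row 1: entry 0 ≤ 0; row 2: entry 0 ≤ 0; row 3: 23/3 = 23/3. Minimum is 23/3 at row 3 (s_3 leaves); pivot element 3.
Pivot on row 3; the z-row RHS becomes 0 − (-8)·(23/3) = 184/3.

184/3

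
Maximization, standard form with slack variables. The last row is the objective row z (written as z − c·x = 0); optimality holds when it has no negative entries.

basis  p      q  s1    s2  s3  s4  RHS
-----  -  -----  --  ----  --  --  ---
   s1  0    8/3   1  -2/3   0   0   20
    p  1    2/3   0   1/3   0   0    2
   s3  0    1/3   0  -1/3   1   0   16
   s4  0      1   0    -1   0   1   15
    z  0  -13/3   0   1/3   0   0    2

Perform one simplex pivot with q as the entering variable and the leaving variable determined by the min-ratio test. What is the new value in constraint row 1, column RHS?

Ratio test on column q — row 1: 20/(8/3) = 15/2; row 2: 2/(2/3) = 3; row 3: 16/(1/3) = 48; row 4: 15/1 = 15. Minimum is 3 at row 2 (p leaves); pivot element 2/3.
Divide row 2 by 2/3; eliminate column q from the other rows.
Row 1 update in column RHS: 20 − (8/3)·3 = 12.

12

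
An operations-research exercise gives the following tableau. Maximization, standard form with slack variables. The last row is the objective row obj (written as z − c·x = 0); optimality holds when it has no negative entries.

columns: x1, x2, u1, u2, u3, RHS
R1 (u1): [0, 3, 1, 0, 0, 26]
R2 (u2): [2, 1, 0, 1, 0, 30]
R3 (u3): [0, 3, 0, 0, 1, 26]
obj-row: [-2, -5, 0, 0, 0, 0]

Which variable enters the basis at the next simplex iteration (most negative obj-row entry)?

Negative obj-row entries: x1: -2, x2: -5.
The most negative is -5 in column x2, so x2 enters.

x2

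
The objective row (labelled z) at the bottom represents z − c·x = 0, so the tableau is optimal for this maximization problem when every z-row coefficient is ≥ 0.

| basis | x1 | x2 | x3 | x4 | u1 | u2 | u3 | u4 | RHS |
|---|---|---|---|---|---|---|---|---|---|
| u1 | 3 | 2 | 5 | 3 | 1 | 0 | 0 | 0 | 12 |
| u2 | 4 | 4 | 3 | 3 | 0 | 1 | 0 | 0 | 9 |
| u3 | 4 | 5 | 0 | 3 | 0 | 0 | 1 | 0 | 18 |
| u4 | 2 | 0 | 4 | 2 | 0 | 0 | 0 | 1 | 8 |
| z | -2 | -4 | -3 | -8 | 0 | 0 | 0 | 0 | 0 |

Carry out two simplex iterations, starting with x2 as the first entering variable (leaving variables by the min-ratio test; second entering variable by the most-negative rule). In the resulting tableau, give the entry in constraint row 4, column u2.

-2/3

Ratio test on column x2 — row 1: 12/2 = 6; row 2: 9/4 = 9/4; row 3: 18/5 = 18/5; row 4: entry 0 ≤ 0. Minimum is 9/4 at row 2 (u2 leaves); pivot element 4.
Divide row 2 by 4; eliminate column x2 from the other rows.
Second iteration: most negative z-row entry is -5 in column x4, so x4 enters.
Ratio test on column x4 — row 1: (15/2)/(3/2) = 5; row 2: (9/4)/(3/4) = 3; row 3: entry -3/4 ≤ 0; row 4: 8/2 = 4. Minimum is 3 at row 2 (x2 leaves); pivot element 3/4.
Divide row 2 by 3/4; eliminate column x4 from the other rows.
After both pivots, the entry at constraint row 4, column u2 is -2/3.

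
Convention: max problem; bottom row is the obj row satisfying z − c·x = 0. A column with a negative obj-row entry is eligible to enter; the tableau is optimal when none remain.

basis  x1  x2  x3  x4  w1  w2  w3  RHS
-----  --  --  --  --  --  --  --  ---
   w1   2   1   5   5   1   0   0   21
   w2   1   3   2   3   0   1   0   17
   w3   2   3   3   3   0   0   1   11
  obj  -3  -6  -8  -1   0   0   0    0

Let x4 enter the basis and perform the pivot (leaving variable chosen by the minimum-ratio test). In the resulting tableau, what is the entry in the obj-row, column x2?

Ratio test on column x4 — row 1: 21/5 = 21/5; row 2: 17/3 = 17/3; row 3: 11/3 = 11/3. Minimum is 11/3 at row 3 (w3 leaves); pivot element 3.
Divide row 3 by 3; eliminate column x4 from the other rows.
obj-row update in column x2: -6 − (-1)·1 = -5.

-5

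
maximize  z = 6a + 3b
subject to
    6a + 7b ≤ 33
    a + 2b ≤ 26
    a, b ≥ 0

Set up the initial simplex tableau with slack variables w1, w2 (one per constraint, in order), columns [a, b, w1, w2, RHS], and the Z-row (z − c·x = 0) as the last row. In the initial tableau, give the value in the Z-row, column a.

-6

The Z-row carries the negated objective coefficients: the a entry is -6.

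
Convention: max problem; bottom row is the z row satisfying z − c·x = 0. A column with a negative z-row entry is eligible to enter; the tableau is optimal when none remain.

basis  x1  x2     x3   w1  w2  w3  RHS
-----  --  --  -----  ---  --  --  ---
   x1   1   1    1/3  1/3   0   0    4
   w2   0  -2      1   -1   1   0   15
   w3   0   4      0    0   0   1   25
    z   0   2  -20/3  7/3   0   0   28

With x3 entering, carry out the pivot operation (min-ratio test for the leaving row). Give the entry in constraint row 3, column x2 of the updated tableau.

Ratio test on column x3 — row 1: 4/(1/3) = 12; row 2: 15/1 = 15; row 3: entry 0 ≤ 0. Minimum is 12 at row 1 (x1 leaves); pivot element 1/3.
Divide row 1 by 1/3; eliminate column x3 from the other rows.
Row 3 update in column x2: 4 − 0·3 = 4.

4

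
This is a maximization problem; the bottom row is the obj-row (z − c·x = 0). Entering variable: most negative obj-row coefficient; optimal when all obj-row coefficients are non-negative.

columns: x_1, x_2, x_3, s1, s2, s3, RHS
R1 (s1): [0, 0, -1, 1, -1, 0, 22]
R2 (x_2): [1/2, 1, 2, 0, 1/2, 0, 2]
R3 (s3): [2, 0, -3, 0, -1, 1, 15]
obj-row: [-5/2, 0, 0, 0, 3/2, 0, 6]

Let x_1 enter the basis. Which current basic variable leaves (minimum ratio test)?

x_2

Column x_1 entries and ratios — s1: 0 ≤ 0, skip; x_2: 2/(1/2) = 4; s3: 15/2 = 15/2.
Smallest ratio is 4 in the row of x_2, so x_2 leaves.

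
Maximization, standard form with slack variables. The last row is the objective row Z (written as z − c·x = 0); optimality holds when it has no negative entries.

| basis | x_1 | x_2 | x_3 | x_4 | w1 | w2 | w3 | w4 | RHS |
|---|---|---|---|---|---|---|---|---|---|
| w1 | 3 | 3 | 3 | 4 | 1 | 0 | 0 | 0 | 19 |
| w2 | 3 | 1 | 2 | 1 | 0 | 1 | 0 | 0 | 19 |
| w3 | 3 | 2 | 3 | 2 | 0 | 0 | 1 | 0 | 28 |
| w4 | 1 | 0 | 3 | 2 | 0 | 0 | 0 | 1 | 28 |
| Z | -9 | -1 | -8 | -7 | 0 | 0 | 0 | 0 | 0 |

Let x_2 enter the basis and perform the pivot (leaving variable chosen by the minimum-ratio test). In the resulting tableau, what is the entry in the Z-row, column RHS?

19/3

Ratio test on column x_2 — row 1: 19/3 = 19/3; row 2: 19/1 = 19; row 3: 28/2 = 14; row 4: entry 0 ≤ 0. Minimum is 19/3 at row 1 (w1 leaves); pivot element 3.
Divide row 1 by 3; eliminate column x_2 from the other rows.
Z-row update in column RHS: 0 − (-1)·(19/3) = 19/3.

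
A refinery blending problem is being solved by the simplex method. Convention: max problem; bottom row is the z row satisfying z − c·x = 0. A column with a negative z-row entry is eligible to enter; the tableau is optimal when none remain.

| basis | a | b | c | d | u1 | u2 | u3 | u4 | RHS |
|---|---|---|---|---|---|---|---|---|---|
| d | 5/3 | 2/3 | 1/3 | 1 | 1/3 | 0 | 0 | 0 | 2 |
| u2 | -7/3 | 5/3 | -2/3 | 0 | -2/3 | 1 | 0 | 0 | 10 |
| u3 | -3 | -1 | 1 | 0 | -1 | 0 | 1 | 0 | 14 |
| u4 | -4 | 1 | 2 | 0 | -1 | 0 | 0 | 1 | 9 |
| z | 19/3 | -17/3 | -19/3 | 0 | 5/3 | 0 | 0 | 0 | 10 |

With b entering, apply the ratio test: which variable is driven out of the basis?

d

Column b entries and ratios — d: 2/(2/3) = 3; u2: 10/(5/3) = 6; u3: -1 ≤ 0, skip; u4: 9/1 = 9.
Smallest ratio is 3 in the row of d, so d leaves.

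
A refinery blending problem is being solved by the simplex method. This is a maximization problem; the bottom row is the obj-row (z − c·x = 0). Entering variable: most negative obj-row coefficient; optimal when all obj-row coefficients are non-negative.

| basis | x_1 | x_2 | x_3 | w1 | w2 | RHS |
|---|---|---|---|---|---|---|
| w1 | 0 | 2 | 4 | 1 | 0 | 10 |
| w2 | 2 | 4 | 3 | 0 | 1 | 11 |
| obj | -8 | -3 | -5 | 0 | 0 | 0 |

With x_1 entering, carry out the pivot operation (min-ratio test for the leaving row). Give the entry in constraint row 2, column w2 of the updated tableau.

Ratio test on column x_1 — row 1: entry 0 ≤ 0; row 2: 11/2 = 11/2. Minimum is 11/2 at row 2 (w2 leaves); pivot element 2.
Divide row 2 by 2; eliminate column x_1 from the other rows.
In the new row 2, the w2 entry is the old entry divided by the pivot: 1/2 = 1/2.

1/2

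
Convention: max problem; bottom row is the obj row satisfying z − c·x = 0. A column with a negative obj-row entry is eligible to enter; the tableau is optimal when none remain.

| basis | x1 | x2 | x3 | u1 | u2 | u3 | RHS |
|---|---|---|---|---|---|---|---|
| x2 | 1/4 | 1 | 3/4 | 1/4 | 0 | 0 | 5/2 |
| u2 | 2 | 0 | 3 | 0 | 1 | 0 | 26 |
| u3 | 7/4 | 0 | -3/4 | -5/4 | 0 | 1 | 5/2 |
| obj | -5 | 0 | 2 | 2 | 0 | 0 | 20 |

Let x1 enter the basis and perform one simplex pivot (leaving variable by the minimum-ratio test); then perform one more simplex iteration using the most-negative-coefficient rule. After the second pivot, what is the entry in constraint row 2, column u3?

Ratio test on column x1 — row 1: (5/2)/(1/4) = 10; row 2: 26/2 = 13; row 3: (5/2)/(7/4) = 10/7. Minimum is 10/7 at row 3 (u3 leaves); pivot element 7/4.
Divide row 3 by 7/4; eliminate column x1 from the other rows.
Second iteration: most negative obj-row entry is -11/7 in column u1, so u1 enters.
Ratio test on column u1 — row 1: (15/7)/(3/7) = 5; row 2: (162/7)/(10/7) = 81/5; row 3: entry -5/7 ≤ 0. Minimum is 5 at row 1 (x2 leaves); pivot element 3/7.
Divide row 1 by 3/7; eliminate column u1 from the other rows.
After both pivots, the entry at constraint row 2, column u3 is -2/3.

-2/3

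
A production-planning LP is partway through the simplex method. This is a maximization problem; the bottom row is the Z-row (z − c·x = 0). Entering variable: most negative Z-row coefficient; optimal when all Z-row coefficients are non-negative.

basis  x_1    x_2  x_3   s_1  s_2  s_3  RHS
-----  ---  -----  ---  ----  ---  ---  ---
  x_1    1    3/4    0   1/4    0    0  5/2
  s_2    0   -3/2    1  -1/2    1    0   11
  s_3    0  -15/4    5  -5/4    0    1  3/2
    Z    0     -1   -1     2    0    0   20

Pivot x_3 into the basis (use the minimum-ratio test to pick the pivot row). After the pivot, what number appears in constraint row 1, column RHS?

5/2

Ratio test on column x_3 — row 1: entry 0 ≤ 0; row 2: 11/1 = 11; row 3: (3/2)/5 = 3/10. Minimum is 3/10 at row 3 (s_3 leaves); pivot element 5.
Divide row 3 by 5; eliminate column x_3 from the other rows.
Row 1 update in column RHS: 5/2 − 0·(3/10) = 5/2.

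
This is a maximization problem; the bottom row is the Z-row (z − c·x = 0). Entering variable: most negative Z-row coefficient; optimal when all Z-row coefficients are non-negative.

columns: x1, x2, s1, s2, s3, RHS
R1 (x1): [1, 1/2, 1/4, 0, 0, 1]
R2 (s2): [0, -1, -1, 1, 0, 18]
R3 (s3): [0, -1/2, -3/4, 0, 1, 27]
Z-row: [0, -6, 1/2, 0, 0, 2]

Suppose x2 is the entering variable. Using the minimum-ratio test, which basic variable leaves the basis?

x1

Column x2 entries and ratios — x1: 1/(1/2) = 2; s2: -1 ≤ 0, skip; s3: -1/2 ≤ 0, skip.
Smallest ratio is 2 in the row of x1, so x1 leaves.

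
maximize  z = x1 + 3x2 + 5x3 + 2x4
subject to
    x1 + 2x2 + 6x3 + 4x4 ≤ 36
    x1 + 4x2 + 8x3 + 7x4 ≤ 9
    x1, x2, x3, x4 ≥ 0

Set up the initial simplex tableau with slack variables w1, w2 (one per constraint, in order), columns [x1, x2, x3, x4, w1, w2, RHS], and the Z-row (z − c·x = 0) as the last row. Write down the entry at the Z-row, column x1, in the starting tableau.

The Z-row carries the negated objective coefficients: the x1 entry is -1.

-1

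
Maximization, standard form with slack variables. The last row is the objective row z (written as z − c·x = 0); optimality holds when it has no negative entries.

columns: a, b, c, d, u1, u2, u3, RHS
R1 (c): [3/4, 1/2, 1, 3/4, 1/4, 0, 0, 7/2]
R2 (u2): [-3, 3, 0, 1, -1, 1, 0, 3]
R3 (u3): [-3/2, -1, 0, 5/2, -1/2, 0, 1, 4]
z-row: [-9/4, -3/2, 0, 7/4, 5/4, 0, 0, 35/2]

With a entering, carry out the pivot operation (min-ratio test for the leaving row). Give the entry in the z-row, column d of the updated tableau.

Ratio test on column a — row 1: (7/2)/(3/4) = 14/3; row 2: entry -3 ≤ 0; row 3: entry -3/2 ≤ 0. Minimum is 14/3 at row 1 (c leaves); pivot element 3/4.
Divide row 1 by 3/4; eliminate column a from the other rows.
z-row update in column d: 7/4 − (-9/4)·1 = 4.

4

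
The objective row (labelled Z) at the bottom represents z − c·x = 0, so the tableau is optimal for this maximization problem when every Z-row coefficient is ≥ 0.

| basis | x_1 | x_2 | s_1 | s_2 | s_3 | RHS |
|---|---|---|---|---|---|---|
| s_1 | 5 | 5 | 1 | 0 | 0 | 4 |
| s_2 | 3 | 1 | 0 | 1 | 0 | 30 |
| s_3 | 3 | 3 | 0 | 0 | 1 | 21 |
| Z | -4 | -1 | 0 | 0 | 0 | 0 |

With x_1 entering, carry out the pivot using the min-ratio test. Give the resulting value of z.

16/5

Ratio test on column x_1 — row 1: 4/5 = 4/5; row 2: 30/3 = 10; row 3: 21/3 = 7. Minimum is 4/5 at row 1 (s_1 leaves); pivot element 5.
Pivot on row 1; the Z-row RHS becomes 0 − (-4)·(4/5) = 16/5.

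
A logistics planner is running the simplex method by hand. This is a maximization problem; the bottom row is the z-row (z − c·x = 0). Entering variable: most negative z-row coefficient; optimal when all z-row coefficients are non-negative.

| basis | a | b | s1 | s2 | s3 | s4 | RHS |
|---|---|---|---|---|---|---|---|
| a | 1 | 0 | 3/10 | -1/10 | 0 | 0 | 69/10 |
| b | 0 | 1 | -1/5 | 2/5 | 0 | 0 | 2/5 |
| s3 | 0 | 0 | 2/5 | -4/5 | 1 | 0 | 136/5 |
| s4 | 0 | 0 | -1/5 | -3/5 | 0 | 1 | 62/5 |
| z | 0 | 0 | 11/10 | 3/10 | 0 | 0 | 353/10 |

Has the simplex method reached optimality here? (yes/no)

yes

Every z-row coefficient is ≥ 0, so the tableau is optimal.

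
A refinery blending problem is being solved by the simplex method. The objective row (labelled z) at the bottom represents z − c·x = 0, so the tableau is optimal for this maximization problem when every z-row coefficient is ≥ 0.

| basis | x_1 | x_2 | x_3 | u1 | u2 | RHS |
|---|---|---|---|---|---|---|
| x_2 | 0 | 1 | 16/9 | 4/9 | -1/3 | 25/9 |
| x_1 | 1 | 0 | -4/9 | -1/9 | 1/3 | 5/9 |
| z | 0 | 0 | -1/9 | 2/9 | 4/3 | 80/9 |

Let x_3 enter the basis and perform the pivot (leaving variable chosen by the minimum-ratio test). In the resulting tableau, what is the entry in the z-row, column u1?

Ratio test on column x_3 — row 1: (25/9)/(16/9) = 25/16; row 2: entry -4/9 ≤ 0. Minimum is 25/16 at row 1 (x_2 leaves); pivot element 16/9.
Divide row 1 by 16/9; eliminate column x_3 from the other rows.
z-row update in column u1: 2/9 − (-1/9)·(1/4) = 1/4.

1/4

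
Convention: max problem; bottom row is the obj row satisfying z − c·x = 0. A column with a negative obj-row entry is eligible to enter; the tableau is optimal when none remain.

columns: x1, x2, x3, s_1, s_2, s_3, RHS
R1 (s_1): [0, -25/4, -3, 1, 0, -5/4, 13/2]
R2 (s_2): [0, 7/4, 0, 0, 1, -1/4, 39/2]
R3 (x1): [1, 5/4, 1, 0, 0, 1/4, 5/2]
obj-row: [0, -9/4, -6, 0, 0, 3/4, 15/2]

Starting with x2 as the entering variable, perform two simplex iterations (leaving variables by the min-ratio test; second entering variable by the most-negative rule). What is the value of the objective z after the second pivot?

Ratio test on column x2 — row 1: entry -25/4 ≤ 0; row 2: (39/2)/(7/4) = 78/7; row 3: (5/2)/(5/4) = 2. Minimum is 2 at row 3 (x1 leaves); pivot element 5/4.
Pivot on row 3; the obj-row RHS becomes 15/2 − (-9/4)·2 = 12.
Next entering variable (most negative obj-row entry -21/5): x3.
Ratio test on column x3 — row 1: 19/2 = 19/2; row 2: entry -7/5 ≤ 0; row 3: 2/(4/5) = 5/2. Minimum is 5/2 at row 3 (x2 leaves); pivot element 4/5.
After the second pivot the obj-row RHS is 12 − (-21/5)·(5/2) = 45/2.

45/2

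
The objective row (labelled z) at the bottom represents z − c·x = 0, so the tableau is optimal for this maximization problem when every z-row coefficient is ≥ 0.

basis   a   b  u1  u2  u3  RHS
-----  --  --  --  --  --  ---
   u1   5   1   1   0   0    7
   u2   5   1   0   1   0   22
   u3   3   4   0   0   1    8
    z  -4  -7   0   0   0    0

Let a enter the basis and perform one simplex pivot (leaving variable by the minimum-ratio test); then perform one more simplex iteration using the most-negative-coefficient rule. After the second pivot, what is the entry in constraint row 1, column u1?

Ratio test on column a — row 1: 7/5 = 7/5; row 2: 22/5 = 22/5; row 3: 8/3 = 8/3. Minimum is 7/5 at row 1 (u1 leaves); pivot element 5.
Divide row 1 by 5; eliminate column a from the other rows.
Second iteration: most negative z-row entry is -31/5 in column b, so b enters.
Ratio test on column b — row 1: (7/5)/(1/5) = 7; row 2: entry 0 ≤ 0; row 3: (19/5)/(17/5) = 19/17. Minimum is 19/17 at row 3 (u3 leaves); pivot element 17/5.
Divide row 3 by 17/5; eliminate column b from the other rows.
After both pivots, the entry at constraint row 1, column u1 is 4/17.

4/17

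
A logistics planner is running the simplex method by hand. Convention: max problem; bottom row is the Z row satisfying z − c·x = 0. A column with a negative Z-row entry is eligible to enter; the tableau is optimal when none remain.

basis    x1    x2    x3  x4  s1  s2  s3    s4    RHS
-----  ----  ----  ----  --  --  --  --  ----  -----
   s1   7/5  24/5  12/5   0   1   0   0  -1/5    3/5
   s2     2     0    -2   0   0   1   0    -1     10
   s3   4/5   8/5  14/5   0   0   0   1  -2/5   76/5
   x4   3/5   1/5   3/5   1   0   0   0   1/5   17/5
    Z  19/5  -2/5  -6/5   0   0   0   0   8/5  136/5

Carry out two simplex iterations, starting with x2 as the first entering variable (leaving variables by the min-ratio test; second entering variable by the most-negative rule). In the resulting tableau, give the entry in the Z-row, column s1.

Ratio test on column x2 — row 1: (3/5)/(24/5) = 1/8; row 2: entry 0 ≤ 0; row 3: (76/5)/(8/5) = 19/2; row 4: (17/5)/(1/5) = 17. Minimum is 1/8 at row 1 (s1 leaves); pivot element 24/5.
Divide row 1 by 24/5; eliminate column x2 from the other rows.
Second iteration: most negative Z-row entry is -1 in column x3, so x3 enters.
Ratio test on column x3 — row 1: (1/8)/(1/2) = 1/4; row 2: entry -2 ≤ 0; row 3: 15/2 = 15/2; row 4: (27/8)/(1/2) = 27/4. Minimum is 1/4 at row 1 (x2 leaves); pivot element 1/2.
Divide row 1 by 1/2; eliminate column x3 from the other rows.
After both pivots, the entry at the Z-row, column s1 is 1/2.

1/2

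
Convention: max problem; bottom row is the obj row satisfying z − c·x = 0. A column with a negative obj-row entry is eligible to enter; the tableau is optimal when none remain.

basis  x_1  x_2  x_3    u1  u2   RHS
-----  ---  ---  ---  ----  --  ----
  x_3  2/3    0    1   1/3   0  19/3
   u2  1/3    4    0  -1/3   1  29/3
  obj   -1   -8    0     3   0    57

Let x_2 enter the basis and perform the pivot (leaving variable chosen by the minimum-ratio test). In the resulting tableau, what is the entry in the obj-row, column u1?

Ratio test on column x_2 — row 1: entry 0 ≤ 0; row 2: (29/3)/4 = 29/12. Minimum is 29/12 at row 2 (u2 leaves); pivot element 4.
Divide row 2 by 4; eliminate column x_2 from the other rows.
obj-row update in column u1: 3 − (-8)·(-1/12) = 7/3.

7/3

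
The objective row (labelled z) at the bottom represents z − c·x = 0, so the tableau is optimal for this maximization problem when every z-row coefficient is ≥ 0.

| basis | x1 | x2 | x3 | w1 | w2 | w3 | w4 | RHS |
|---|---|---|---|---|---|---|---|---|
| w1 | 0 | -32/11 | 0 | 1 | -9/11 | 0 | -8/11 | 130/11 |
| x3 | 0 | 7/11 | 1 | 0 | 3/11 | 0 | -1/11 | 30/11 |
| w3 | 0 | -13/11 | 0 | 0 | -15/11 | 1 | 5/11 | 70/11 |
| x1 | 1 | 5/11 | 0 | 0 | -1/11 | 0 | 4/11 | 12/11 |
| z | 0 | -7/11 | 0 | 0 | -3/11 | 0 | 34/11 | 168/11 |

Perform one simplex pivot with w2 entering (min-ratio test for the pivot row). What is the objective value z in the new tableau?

Ratio test on column w2 — row 1: entry -9/11 ≤ 0; row 2: (30/11)/(3/11) = 10; row 3: entry -15/11 ≤ 0; row 4: entry -1/11 ≤ 0. Minimum is 10 at row 2 (x3 leaves); pivot element 3/11.
Pivot on row 2; the z-row RHS becomes 168/11 − (-3/11)·10 = 18.

18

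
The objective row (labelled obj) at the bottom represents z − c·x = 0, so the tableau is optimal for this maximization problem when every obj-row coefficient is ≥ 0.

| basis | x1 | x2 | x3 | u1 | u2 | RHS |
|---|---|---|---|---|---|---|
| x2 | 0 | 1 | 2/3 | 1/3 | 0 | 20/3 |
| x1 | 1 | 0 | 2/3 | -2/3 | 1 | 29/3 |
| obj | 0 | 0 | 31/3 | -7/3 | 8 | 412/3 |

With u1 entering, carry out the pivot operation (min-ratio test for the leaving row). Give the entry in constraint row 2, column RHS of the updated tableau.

Ratio test on column u1 — row 1: (20/3)/(1/3) = 20; row 2: entry -2/3 ≤ 0. Minimum is 20 at row 1 (x2 leaves); pivot element 1/3.
Divide row 1 by 1/3; eliminate column u1 from the other rows.
Row 2 update in column RHS: 29/3 − (-2/3)·20 = 23.

23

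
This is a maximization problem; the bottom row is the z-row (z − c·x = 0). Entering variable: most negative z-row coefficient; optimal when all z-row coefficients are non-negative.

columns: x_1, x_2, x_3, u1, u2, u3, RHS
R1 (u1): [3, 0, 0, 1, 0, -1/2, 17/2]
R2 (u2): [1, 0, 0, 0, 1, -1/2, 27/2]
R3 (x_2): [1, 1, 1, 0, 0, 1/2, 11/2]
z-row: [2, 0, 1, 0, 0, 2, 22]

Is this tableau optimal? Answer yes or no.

yes

Every z-row coefficient is ≥ 0, so the tableau is optimal.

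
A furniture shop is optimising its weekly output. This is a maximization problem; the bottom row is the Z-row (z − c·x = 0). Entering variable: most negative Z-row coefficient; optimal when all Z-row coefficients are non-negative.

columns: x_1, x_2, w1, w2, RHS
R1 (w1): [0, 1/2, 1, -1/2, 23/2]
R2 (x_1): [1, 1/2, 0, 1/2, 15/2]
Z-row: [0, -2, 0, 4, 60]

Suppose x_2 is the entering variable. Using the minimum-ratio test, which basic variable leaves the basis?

Column x_2 entries and ratios — w1: (23/2)/(1/2) = 23; x_1: (15/2)/(1/2) = 15.
Smallest ratio is 15 in the row of x_1, so x_1 leaves.

x_1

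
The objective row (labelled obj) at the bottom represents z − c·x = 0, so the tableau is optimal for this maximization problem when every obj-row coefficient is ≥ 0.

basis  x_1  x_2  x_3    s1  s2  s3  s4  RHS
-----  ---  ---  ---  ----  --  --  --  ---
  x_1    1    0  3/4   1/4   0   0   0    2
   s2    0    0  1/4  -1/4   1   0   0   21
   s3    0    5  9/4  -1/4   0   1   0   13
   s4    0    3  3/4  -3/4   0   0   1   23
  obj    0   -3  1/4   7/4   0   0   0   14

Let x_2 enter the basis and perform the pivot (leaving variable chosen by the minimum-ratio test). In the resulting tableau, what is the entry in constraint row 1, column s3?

0

Ratio test on column x_2 — row 1: entry 0 ≤ 0; row 2: entry 0 ≤ 0; row 3: 13/5 = 13/5; row 4: 23/3 = 23/3. Minimum is 13/5 at row 3 (s3 leaves); pivot element 5.
Divide row 3 by 5; eliminate column x_2 from the other rows.
Row 1 update in column s3: 0 − 0·(1/5) = 0.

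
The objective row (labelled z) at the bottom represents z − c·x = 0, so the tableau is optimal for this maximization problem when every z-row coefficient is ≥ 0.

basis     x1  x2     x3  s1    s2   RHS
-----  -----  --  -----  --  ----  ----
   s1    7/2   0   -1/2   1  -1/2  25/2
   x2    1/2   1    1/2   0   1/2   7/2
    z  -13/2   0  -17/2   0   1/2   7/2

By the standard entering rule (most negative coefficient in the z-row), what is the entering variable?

Negative z-row entries: x1: -13/2, x3: -17/2.
The most negative is -17/2 in column x3, so x3 enters.

x3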